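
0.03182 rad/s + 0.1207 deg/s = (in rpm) 0.03182 rad/s is already in rad/s. 1 deg/s = 0.017453293 rad/s, so 0.1207 deg/s = 0.1207 * 0.017453293 = 0.0021066124 rad/s. Sum: 0.03182 + 0.0021066124 = 0.033926612 rad/s. 1 rpm = 0.10471976 rad/s, so 0.033926612 rad/s = 0.033926612 / 0.10471976 = 0.32397528 rpm ≈ 0.324 rpm (4 s.f.). Final answer: 0.324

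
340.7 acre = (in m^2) 1 acre = 4046.8564 m^2, so 340.7 acre = 340.7 * 4046.8564 = 1378764 m^2. Result: 1378764 m^2 ≈ 1.379e+06 m^2 (4 s.f.). Final answer: 1.379e+06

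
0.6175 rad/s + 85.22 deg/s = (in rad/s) 0.6175 rad/s is already in rad/s. 1 deg/s = 0.017453293 rad/s, so 85.22 deg/s = 85.22 * 0.017453293 = 1.4873696 rad/s. Sum: 0.6175 + 1.4873696 = 2.1048696 rad/s. Result: 2.1048696 rad/s ≈ 2.105 rad/s (4 s.f.). Final answer: 2.105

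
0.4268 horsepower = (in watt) 1 horsepower = 745.69987 W, so 0.4268 horsepower = 0.4268 * 745.69987 = 318.26471 W. 318.26471 W = 318.26471 watt ≈ 318.3 watt (4 s.f.). Final answer: 318.3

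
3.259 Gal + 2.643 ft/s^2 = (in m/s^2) 0.8382. Check: 1 Gal = 0.01 m/s^2, so 3.259 Gal = 3.259 * 0.01 = 0.03259 m/s^2. 1 ft/s^2 = 0.3048 m/s^2, so 2.643 ft/s^2 = 2.643 * 0.3048 = 0.8055864 m/s^2. Sum: 0.03259 + 0.8055864 = 0.8381764 m/s^2. Result: 0.8381764 m/s^2 ≈ 0.8382 m/s^2 (4 s.f.).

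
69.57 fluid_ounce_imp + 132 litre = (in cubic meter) 1 fluid_ounce_imp = 2.8413063e-05 m^3, so 69.57 fluid_ounce_imp = 69.57 * 2.8413063e-05 = 0.0019766968 m^3. 1 litre = 0.001 m^3, so 132 litre = 132 * 0.001 = 0.132 m^3. Sum: 0.0019766968 + 0.132 = 0.1339767 m^3. 0.1339767 m^3 = 0.1339767 cubic meter ≈ 0.134 cubic meter (4 s.f.). Final answer: 0.134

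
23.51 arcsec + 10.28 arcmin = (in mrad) 3.104. Check: 1 arcsec = 4.8481368e-06 rad, so 23.51 arcsec = 23.51 * 4.8481368e-06 = 0.0001139797 rad. 1 arcmin = 0.00029088821 rad, so 10.28 arcmin = 10.28 * 0.00029088821 = 0.0029903308 rad. Sum: 0.0001139797 + 0.0029903308 = 0.0031043105 rad. 1 mrad = 0.001 rad, so 0.0031043105 rad = 0.0031043105 / 0.001 = 3.1043105 mrad ≈ 3.104 mrad (4 s.f.).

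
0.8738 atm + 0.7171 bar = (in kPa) 1 atm = 101325 Pa, so 0.8738 atm = 0.8738 * 101325 = 88537.785 Pa. 1 bar = 100000 Pa, so 0.7171 bar = 0.7171 * 100000 = 71710 Pa. Sum: 88537.785 + 71710 = 160247.79 Pa. 1 kPa = 1000 Pa, so 160247.79 Pa = 160247.79 / 1000 = 160.24778 kPa ≈ 160.2 kPa (4 s.f.). Final answer: 160.2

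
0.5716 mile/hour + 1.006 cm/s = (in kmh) 1 mile/hour = 0.44704 m/s, so 0.5716 mile/hour = 0.5716 * 0.44704 = 0.25552806 m/s. 1 cm/s = 0.01 m/s, so 1.006 cm/s = 1.006 * 0.01 = 0.01006 m/s. Sum: 0.25552806 + 0.01006 = 0.26558806 m/s. 1 kmh = 0.27777778 m/s, so 0.26558806 m/s = 0.26558806 / 0.27777778 = 0.95611703 kmh ≈ 0.9561 kmh (4 s.f.). Final answer: 0.9561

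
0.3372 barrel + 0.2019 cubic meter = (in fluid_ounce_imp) 1 barrel = 0.15898729 m^3, so 0.3372 barrel = 0.3372 * 0.15898729 = 0.053610516 m^3. 0.2019 cubic meter = 0.2019 m^3. Sum: 0.053610516 + 0.2019 = 0.25551052 m^3. 1 fluid_ounce_imp = 2.8413063e-05 m^3, so 0.25551052 m^3 = 0.25551052 / 2.8413063e-05 = 8992.713 fluid_ounce_imp ≈ 8993 fluid_ounce_imp (4 s.f.). Final answer: 8993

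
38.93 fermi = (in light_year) 4.115e-30. Check: 1 fermi = 1e-15 m, so 38.93 fermi = 38.93 * 1e-15 = 3.893e-14 m. 1 light_year = 9.4607305e+15 m, so 3.893e-14 m = 3.893e-14 / 9.4607305e+15 = 4.1149042e-30 light_year ≈ 4.115e-30 light_year (4 s.f.).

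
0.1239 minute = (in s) 1 minute = 60 s, so 0.1239 minute = 0.1239 * 60 = 7.434 s. Result: 7.434 s. Final answer: 7.434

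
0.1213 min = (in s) 7.278. Check: 1 min = 60 s, so 0.1213 min = 0.1213 * 60 = 7.278 s. Result: 7.278 s.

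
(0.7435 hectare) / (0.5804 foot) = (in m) 4.203e+04. Check: 1 hectare = 10000 m^2, so 0.7435 hectare = 0.7435 * 10000 = 7435 m^2. 1 foot = 0.3048 m, so 0.5804 foot = 0.5804 * 0.3048 = 0.17690592 m. Combine: 7435 m^2 / 0.17690592 m = 42027.989 m. Result: 42027.989 m ≈ 4.203e+04 m (4 s.f.).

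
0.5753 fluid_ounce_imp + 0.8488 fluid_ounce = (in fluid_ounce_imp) 1.459. Check: 1 fluid_ounce_imp = 2.8413063e-05 m^3, so 0.5753 fluid_ounce_imp = 0.5753 * 2.8413063e-05 = 1.6346035e-05 m^3. 1 fluid_ounce = 2.957353e-05 m^3, so 0.8488 fluid_ounce = 0.8488 * 2.957353e-05 = 2.5102012e-05 m^3. Sum: 1.6346035e-05 + 2.5102012e-05 = 4.1448047e-05 m^3. 1 fluid_ounce_imp = 2.8413063e-05 m^3, so 4.1448047e-05 m^3 = 4.1448047e-05 / 2.8413063e-05 = 1.4587673 fluid_ounce_imp ≈ 1.459 fluid_ounce_imp (4 s.f.).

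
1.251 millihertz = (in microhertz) 1 millihertz = 0.001 Hz, so 1.251 millihertz = 1.251 * 0.001 = 0.001251 Hz. 1 microhertz = 1e-06 Hz, so 0.001251 Hz = 0.001251 / 1e-06 = 1251 microhertz. Final answer: 1251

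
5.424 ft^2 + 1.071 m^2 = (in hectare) 0.0001575. Check: 1 ft^2 = 0.09290304 m^2, so 5.424 ft^2 = 5.424 * 0.09290304 = 0.50390609 m^2. 1.071 m^2 is already in m^2. Sum: 0.50390609 + 1.071 = 1.5749061 m^2. 1 hectare = 10000 m^2, so 1.5749061 m^2 = 1.5749061 / 10000 = 0.00015749061 hectare ≈ 0.0001575 hectare (4 s.f.).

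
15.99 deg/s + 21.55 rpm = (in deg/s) 145.3. Check: 1 deg/s = 0.017453293 rad/s, so 15.99 deg/s = 15.99 * 0.017453293 = 0.27907815 rad/s. 1 rpm = 0.10471976 rad/s, so 21.55 rpm = 21.55 * 0.10471976 = 2.2567107 rad/s. Sum: 0.27907815 + 2.2567107 = 2.5357889 rad/s. 1 deg/s = 0.017453293 rad/s, so 2.5357889 rad/s = 2.5357889 / 0.017453293 = 145.29 deg/s ≈ 145.3 deg/s (4 s.f.).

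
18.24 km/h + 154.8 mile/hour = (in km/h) 1 km/h = 0.27777778 m/s, so 18.24 km/h = 18.24 * 0.27777778 = 5.0666667 m/s. 1 mile/hour = 0.44704 m/s, so 154.8 mile/hour = 154.8 * 0.44704 = 69.201792 m/s. Sum: 5.0666667 + 69.201792 = 74.268459 m/s. 1 km/h = 0.27777778 m/s, so 74.268459 m/s = 74.268459 / 0.27777778 = 267.36645 km/h ≈ 267.4 km/h (4 s.f.). Final answer: 267.4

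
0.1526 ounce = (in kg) 0.004326. Check: 1 ounce = 0.028349523 kg, so 0.1526 ounce = 0.1526 * 0.028349523 = 0.0043261372 kg. Result: 0.0043261372 kg ≈ 0.004326 kg (4 s.f.).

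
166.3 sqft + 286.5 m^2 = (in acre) 0.07461. Check: 1 sqft = 0.09290304 m^2, so 166.3 sqft = 166.3 * 0.09290304 = 15.449776 m^2. 286.5 m^2 is already in m^2. Sum: 15.449776 + 286.5 = 301.94978 m^2. 1 acre = 4046.8564 m^2, so 301.94978 m^2 = 301.94978 / 4046.8564 = 0.074613414 acre ≈ 0.07461 acre (4 s.f.).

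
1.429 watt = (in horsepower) 1.429 watt = 1.429 W. 1 horsepower = 745.69987 W, so 1.429 W = 1.429 / 745.69987 = 0.0019163206 horsepower ≈ 0.001916 horsepower (4 s.f.). Final answer: 0.001916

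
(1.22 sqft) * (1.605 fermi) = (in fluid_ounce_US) 1 sqft = 0.09290304 m^2, so 1.22 sqft = 1.22 * 0.09290304 = 0.11334171 m^2. 1 fermi = 1e-15 m, so 1.605 fermi = 1.605 * 1e-15 = 1.605e-15 m. Combine: 0.11334171 m^2 * 1.605e-15 m = 1.8191344e-16 m^3. 1 fluid_ounce_US = 2.957353e-05 m^3, so 1.8191344e-16 m^3 = 1.8191344e-16 / 2.957353e-05 = 6.1512253e-12 fluid_ounce_US ≈ 6.151e-12 fluid_ounce_US (4 s.f.). Final answer: 6.151e-12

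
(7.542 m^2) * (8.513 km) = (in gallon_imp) 7.542 m^2 is already in m^2. 1 km = 1000 m, so 8.513 km = 8.513 * 1000 = 8513 m. Combine: 7.542 m^2 * 8513 m = 64205.046 m^3. 1 gallon_imp = 0.00454609 m^3, so 64205.046 m^3 = 64205.046 / 0.00454609 = 14123136 gallon_imp ≈ 1.412e+07 gallon_imp (4 s.f.). Final answer: 1.412e+07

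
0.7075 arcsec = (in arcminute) 0.01179. Check: 1 arcsec = 4.8481368e-06 rad, so 0.7075 arcsec = 0.7075 * 4.8481368e-06 = 3.4300568e-06 rad. 1 arcminute = 0.00029088821 rad, so 3.4300568e-06 rad = 3.4300568e-06 / 0.00029088821 = 0.011791667 arcminute ≈ 0.01179 arcminute (4 s.f.).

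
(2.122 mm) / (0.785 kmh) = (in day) 1.126e-07. Check: 1 mm = 0.001 m, so 2.122 mm = 2.122 * 0.001 = 0.002122 m. 1 kmh = 0.27777778 m/s, so 0.785 kmh = 0.785 * 0.27777778 = 0.21805556 m/s. Combine: 0.002122 m / 0.21805556 m/s = 0.009731465 s. 1 day = 86400 s, so 0.009731465 s = 0.009731465 / 86400 = 1.126327e-07 day ≈ 1.126e-07 day (4 s.f.).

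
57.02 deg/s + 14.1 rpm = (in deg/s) 1 deg/s = 0.017453293 rad/s, so 57.02 deg/s = 57.02 * 0.017453293 = 0.99518674 rad/s. 1 rpm = 0.10471976 rad/s, so 14.1 rpm = 14.1 * 0.10471976 = 1.4765485 rad/s. Sum: 0.99518674 + 1.4765485 = 2.4717353 rad/s. 1 deg/s = 0.017453293 rad/s, so 2.4717353 rad/s = 2.4717353 / 0.017453293 = 141.62 deg/s ≈ 141.6 deg/s (4 s.f.). Final answer: 141.6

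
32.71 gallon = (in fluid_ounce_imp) 4358. Check: 1 gallon = 0.0037854118 m^3, so 32.71 gallon = 32.71 * 0.0037854118 = 0.12382082 m^3. 1 fluid_ounce_imp = 2.8413063e-05 m^3, so 0.12382082 m^3 = 0.12382082 / 2.8413063e-05 = 4357.8836 fluid_ounce_imp ≈ 4358 fluid_ounce_imp (4 s.f.).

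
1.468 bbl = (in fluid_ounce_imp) 8214. Check: 1 bbl = 0.15898729 m^3, so 1.468 bbl = 1.468 * 0.15898729 = 0.23339335 m^3. 1 fluid_ounce_imp = 2.8413063e-05 m^3, so 0.23339335 m^3 = 0.23339335 / 2.8413063e-05 = 8214.2975 fluid_ounce_imp ≈ 8214 fluid_ounce_imp (4 s.f.).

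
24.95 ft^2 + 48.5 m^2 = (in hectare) 0.005082. Check: 1 ft^2 = 0.09290304 m^2, so 24.95 ft^2 = 24.95 * 0.09290304 = 2.3179308 m^2. 48.5 m^2 is already in m^2. Sum: 2.3179308 + 48.5 = 50.817931 m^2. 1 hectare = 10000 m^2, so 50.817931 m^2 = 50.817931 / 10000 = 0.0050817931 hectare ≈ 0.005082 hectare (4 s.f.).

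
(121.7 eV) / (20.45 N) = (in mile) 5.925e-22. Check: 1 eV = 1.6021766e-19 J, so 121.7 eV = 121.7 * 1.6021766e-19 = 1.949849e-17 J. 20.45 N is already in N. Combine: 1.949849e-17 J / 20.45 N = 9.5347138e-19 m. 1 mile = 1609.344 m, so 9.5347138e-19 m = 9.5347138e-19 / 1609.344 = 5.9245965e-22 mile ≈ 5.925e-22 mile (4 s.f.).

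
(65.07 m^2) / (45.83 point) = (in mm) 65.07 m^2 is already in m^2. 1 point = 0.00035277778 m, so 45.83 point = 45.83 * 0.00035277778 = 0.016167806 m. Combine: 65.07 m^2 / 0.016167806 m = 4024.6649 m. 1 mm = 0.001 m, so 4024.6649 m = 4024.6649 / 0.001 = 4024664.9 mm ≈ 4.025e+06 mm (4 s.f.). Final answer: 4.025e+06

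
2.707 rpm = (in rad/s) 0.2835. Check: 1 rpm = 0.10471976 rad/s, so 2.707 rpm = 2.707 * 0.10471976 = 0.28347638 rad/s. Result: 0.28347638 rad/s ≈ 0.2835 rad/s (4 s.f.).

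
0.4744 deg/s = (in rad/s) 1 deg/s = 0.017453293 rad/s, so 0.4744 deg/s = 0.4744 * 0.017453293 = 0.008279842 rad/s. Result: 0.008279842 rad/s ≈ 0.00828 rad/s (4 s.f.). Final answer: 0.00828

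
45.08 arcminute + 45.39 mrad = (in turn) 1 arcminute = 0.00029088821 rad, so 45.08 arcminute = 45.08 * 0.00029088821 = 0.01311324 rad. 1 mrad = 0.001 rad, so 45.39 mrad = 45.39 * 0.001 = 0.04539 rad. Sum: 0.01311324 + 0.04539 = 0.05850324 rad. 1 turn = 6.2831853 rad, so 0.05850324 rad = 0.05850324 / 6.2831853 = 0.0093110799 turn ≈ 0.009311 turn (4 s.f.). Final answer: 0.009311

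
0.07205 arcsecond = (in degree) 1 arcsecond = 4.8481368e-06 rad, so 0.07205 arcsecond = 0.07205 * 4.8481368e-06 = 3.4930826e-07 rad. 1 degree = 0.017453293 rad, so 3.4930826e-07 rad = 3.4930826e-07 / 0.017453293 = 2.0013889e-05 degree ≈ 2.001e-05 degree (4 s.f.). Final answer: 2.001e-05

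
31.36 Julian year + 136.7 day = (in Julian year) 1 Julian year = 31557600 s, so 31.36 Julian year = 31.36 * 31557600 = 9.8964634e+08 s. 1 day = 86400 s, so 136.7 day = 136.7 * 86400 = 11810880 s. Sum: 9.8964634e+08 + 11810880 = 1.0014572e+09 s. 1 Julian year = 31557600 s, so 1.0014572e+09 s = 1.0014572e+09 / 31557600 = 31.734264 Julian year ≈ 31.73 Julian year (4 s.f.). Final answer: 31.73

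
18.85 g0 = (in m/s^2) 184.9. Check: 1 g0 = 9.80665 m/s^2, so 18.85 g0 = 18.85 * 9.80665 = 184.85535 m/s^2. Result: 184.85535 m/s^2 ≈ 184.9 m/s^2 (4 s.f.).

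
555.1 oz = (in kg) 1 oz = 0.028349523 kg, so 555.1 oz = 555.1 * 0.028349523 = 15.73682 kg. Result: 15.73682 kg ≈ 15.74 kg (4 s.f.). Final answer: 15.74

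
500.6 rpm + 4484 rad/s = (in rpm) 4.332e+04. Check: 1 rpm = 0.10471976 rad/s, so 500.6 rpm = 500.6 * 0.10471976 = 52.422709 rad/s. 4484 rad/s is already in rad/s. Sum: 52.422709 + 4484 = 4536.4227 rad/s. 1 rpm = 0.10471976 rad/s, so 4536.4227 rad/s = 4536.4227 / 0.10471976 = 43319.646 rpm ≈ 4.332e+04 rpm (4 s.f.).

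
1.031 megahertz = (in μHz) 1 megahertz = 1000000 Hz, so 1.031 megahertz = 1.031 * 1000000 = 1031000 Hz. 1 μHz = 1e-06 Hz, so 1031000 Hz = 1031000 / 1e-06 = 1.031e+12 μHz. Final answer: 1.031e+12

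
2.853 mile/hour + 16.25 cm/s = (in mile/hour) 1 mile/hour = 0.44704 m/s, so 2.853 mile/hour = 2.853 * 0.44704 = 1.2754051 m/s. 1 cm/s = 0.01 m/s, so 16.25 cm/s = 16.25 * 0.01 = 0.1625 m/s. Sum: 1.2754051 + 0.1625 = 1.4379051 m/s. 1 mile/hour = 0.44704 m/s, so 1.4379051 m/s = 1.4379051 / 0.44704 = 3.2165021 mile/hour ≈ 3.217 mile/hour (4 s.f.). Final answer: 3.217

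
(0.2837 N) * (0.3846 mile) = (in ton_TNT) 4.197e-08. Check: 0.2837 N is already in N. 1 mile = 1609.344 m, so 0.3846 mile = 0.3846 * 1609.344 = 618.9537 m. Combine: 0.2837 N * 618.9537 m = 175.59717 J. 1 ton_TNT = 4.184e+09 J, so 175.59717 J = 175.59717 / 4.184e+09 = 4.196873e-08 ton_TNT ≈ 4.197e-08 ton_TNT (4 s.f.).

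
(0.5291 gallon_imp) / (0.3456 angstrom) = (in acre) 1.72e+04. Check: 1 gallon_imp = 0.00454609 m^3, so 0.5291 gallon_imp = 0.5291 * 0.00454609 = 0.0024053362 m^3. 1 angstrom = 1e-10 m, so 0.3456 angstrom = 0.3456 * 1e-10 = 3.456e-11 m. Combine: 0.0024053362 m^3 / 3.456e-11 m = 69598849 m^2. 1 acre = 4046.8564 m^2, so 69598849 m^2 = 69598849 / 4046.8564 = 17198.25 acre ≈ 1.72e+04 acre (4 s.f.).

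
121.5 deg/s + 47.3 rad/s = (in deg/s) 2832. Check: 1 deg/s = 0.017453293 rad/s, so 121.5 deg/s = 121.5 * 0.017453293 = 2.120575 rad/s. 47.3 rad/s is already in rad/s. Sum: 2.120575 + 47.3 = 49.420575 rad/s. 1 deg/s = 0.017453293 rad/s, so 49.420575 rad/s = 49.420575 / 0.017453293 = 2831.5904 deg/s ≈ 2832 deg/s (4 s.f.).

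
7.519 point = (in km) 1 point = 0.00035277778 m, so 7.519 point = 7.519 * 0.00035277778 = 0.0026525361 m. 1 km = 1000 m, so 0.0026525361 m = 0.0026525361 / 1000 = 2.6525361e-06 km ≈ 2.653e-06 km (4 s.f.). Final answer: 2.653e-06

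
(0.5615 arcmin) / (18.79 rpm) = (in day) 1 arcmin = 0.00029088821 rad, so 0.5615 arcmin = 0.5615 * 0.00029088821 = 0.00016333373 rad. 1 rpm = 0.10471976 rad/s, so 18.79 rpm = 18.79 * 0.10471976 = 1.9676842 rad/s. Combine: 0.00016333373 rad / 1.9676842 rad/s = 8.3008101e-05 s. 1 day = 86400 s, so 8.3008101e-05 s = 8.3008101e-05 / 86400 = 9.6074191e-10 day ≈ 9.607e-10 day (4 s.f.). Final answer: 9.607e-10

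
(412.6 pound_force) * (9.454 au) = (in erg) 2.596e+22. Check: 1 pound_force = 4.4482216 N, so 412.6 pound_force = 412.6 * 4.4482216 = 1835.3362 N. 1 au = 1.4959787e+11 m, so 9.454 au = 9.454 * 1.4959787e+11 = 1.4142983e+12 m. Combine: 1835.3362 N * 1.4142983e+12 m = 2.5957129e+15 J. 1 erg = 1e-07 J, so 2.5957129e+15 J = 2.5957129e+15 / 1e-07 = 2.5957129e+22 erg ≈ 2.596e+22 erg (4 s.f.).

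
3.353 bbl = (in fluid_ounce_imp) 1 bbl = 0.15898729 m^3, so 3.353 bbl = 3.353 * 0.15898729 = 0.5330844 m^3. 1 fluid_ounce_imp = 2.8413063e-05 m^3, so 0.5330844 m^3 = 0.5330844 / 2.8413063e-05 = 18761.948 fluid_ounce_imp ≈ 1.876e+04 fluid_ounce_imp (4 s.f.). Final answer: 1.876e+04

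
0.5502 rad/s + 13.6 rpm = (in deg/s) 113.1. Check: 0.5502 rad/s is already in rad/s. 1 rpm = 0.10471976 rad/s, so 13.6 rpm = 13.6 * 0.10471976 = 1.4241887 rad/s. Sum: 0.5502 + 1.4241887 = 1.9743887 rad/s. 1 deg/s = 0.017453293 rad/s, so 1.9743887 rad/s = 1.9743887 / 0.017453293 = 113.12414 deg/s ≈ 113.1 deg/s (4 s.f.).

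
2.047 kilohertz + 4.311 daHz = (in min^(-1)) 1 kilohertz = 1000 Hz, so 2.047 kilohertz = 2.047 * 1000 = 2047 Hz. 1 daHz = 10 Hz, so 4.311 daHz = 4.311 * 10 = 43.11 Hz. Sum: 2047 + 43.11 = 2090.11 Hz. 1 min^(-1) = 0.016666667 Hz, so 2090.11 Hz = 2090.11 / 0.016666667 = 125406.6 min^(-1) ≈ 1.254e+05 min^(-1) (4 s.f.). Final answer: 1.254e+05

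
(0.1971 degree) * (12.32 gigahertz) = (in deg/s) 1 degree = 0.017453293 rad, so 0.1971 degree = 0.1971 * 0.017453293 = 0.003440044 rad. 1 gigahertz = 1e+09 Hz, so 12.32 gigahertz = 12.32 * 1e+09 = 1.232e+10 Hz. Combine: 0.003440044 rad * 1.232e+10 Hz = 42381342 rad/s. 1 deg/s = 0.017453293 rad/s, so 42381342 rad/s = 42381342 / 0.017453293 = 2.428272e+09 deg/s ≈ 2.428e+09 deg/s (4 s.f.). Final answer: 2.428e+09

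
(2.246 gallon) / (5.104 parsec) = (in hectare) 5.398e-24. Check: 1 gallon = 0.0037854118 m^3, so 2.246 gallon = 2.246 * 0.0037854118 = 0.0085020349 m^3. 1 parsec = 3.0856776e+16 m, so 5.104 parsec = 5.104 * 3.0856776e+16 = 1.5749298e+17 m. Combine: 0.0085020349 m^3 / 1.5749298e+17 m = 5.3983579e-20 m^2. 1 hectare = 10000 m^2, so 5.3983579e-20 m^2 = 5.3983579e-20 / 10000 = 5.3983579e-24 hectare ≈ 5.398e-24 hectare (4 s.f.).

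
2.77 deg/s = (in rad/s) 0.04835. Check: 1 deg/s = 0.017453293 rad/s, so 2.77 deg/s = 2.77 * 0.017453293 = 0.04834562 rad/s. Result: 0.04834562 rad/s ≈ 0.04835 rad/s (4 s.f.).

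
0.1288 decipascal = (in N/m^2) 0.01288. Check: 1 decipascal = 0.1 Pa, so 0.1288 decipascal = 0.1288 * 0.1 = 0.01288 Pa. 0.01288 Pa = 0.01288 N/m^2.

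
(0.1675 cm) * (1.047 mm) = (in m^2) 1.754e-06. Check: 1 cm = 0.01 m, so 0.1675 cm = 0.1675 * 0.01 = 0.001675 m. 1 mm = 0.001 m, so 1.047 mm = 1.047 * 0.001 = 0.001047 m. Combine: 0.001675 m * 0.001047 m = 1.753725e-06 m^2. Result: 1.753725e-06 m^2 ≈ 1.754e-06 m^2 (4 s.f.).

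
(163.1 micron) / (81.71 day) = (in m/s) 1 micron = 1e-06 m, so 163.1 micron = 163.1 * 1e-06 = 0.0001631 m. 1 day = 86400 s, so 81.71 day = 81.71 * 86400 = 7059744 s. Combine: 0.0001631 m / 7059744 s = 2.3102821e-11 m/s. Result: 2.3102821e-11 m/s ≈ 2.31e-11 m/s (4 s.f.). Final answer: 2.31e-11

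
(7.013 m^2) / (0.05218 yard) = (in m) 7.013 m^2 is already in m^2. 1 yard = 0.9144 m, so 0.05218 yard = 0.05218 * 0.9144 = 0.047713392 m. Combine: 7.013 m^2 / 0.047713392 m = 146.98179 m. Result: 146.98179 m ≈ 147 m (4 s.f.). Final answer: 147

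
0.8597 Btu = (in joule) 907. Check: 1 Btu = 1055.0559 J, so 0.8597 Btu = 0.8597 * 1055.0559 = 907.03152 J. 907.03152 J = 907.03152 joule ≈ 907 joule (4 s.f.).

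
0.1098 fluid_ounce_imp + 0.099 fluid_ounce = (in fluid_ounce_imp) 0.2128. Check: 1 fluid_ounce_imp = 2.8413063e-05 m^3, so 0.1098 fluid_ounce_imp = 0.1098 * 2.8413063e-05 = 3.1197543e-06 m^3. 1 fluid_ounce = 2.957353e-05 m^3, so 0.099 fluid_ounce = 0.099 * 2.957353e-05 = 2.9277794e-06 m^3. Sum: 3.1197543e-06 + 2.9277794e-06 = 6.0475337e-06 m^3. 1 fluid_ounce_imp = 2.8413063e-05 m^3, so 6.0475337e-06 m^3 = 6.0475337e-06 / 2.8413063e-05 = 0.21284343 fluid_ounce_imp ≈ 0.2128 fluid_ounce_imp (4 s.f.).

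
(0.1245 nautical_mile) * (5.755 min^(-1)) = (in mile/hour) 1 nautical_mile = 1852 m, so 0.1245 nautical_mile = 0.1245 * 1852 = 230.574 m. 1 min^(-1) = 0.016666667 Hz, so 5.755 min^(-1) = 5.755 * 0.016666667 = 0.095916667 Hz. Combine: 230.574 m * 0.095916667 Hz = 22.11589 m/s. 1 mile/hour = 0.44704 m/s, so 22.11589 m/s = 22.11589 / 0.44704 = 49.471836 mile/hour ≈ 49.47 mile/hour (4 s.f.). Final answer: 49.47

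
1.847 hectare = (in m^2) 1 hectare = 10000 m^2, so 1.847 hectare = 1.847 * 10000 = 18470 m^2. Result: 18470 m^2 ≈ 1.847e+04 m^2 (4 s.f.). Final answer: 1.847e+04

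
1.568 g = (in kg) 1 g = 0.001 kg, so 1.568 g = 1.568 * 0.001 = 0.001568 kg. Result: 0.001568 kg. Final answer: 0.001568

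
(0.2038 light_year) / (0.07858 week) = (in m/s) 1 light_year = 9.4607305e+15 m, so 0.2038 light_year = 0.2038 * 9.4607305e+15 = 1.9280969e+15 m. 1 week = 604800 s, so 0.07858 week = 0.07858 * 604800 = 47525.184 s. Combine: 1.9280969e+15 m / 47525.184 s = 4.0570003e+10 m/s. Result: 4.0570003e+10 m/s ≈ 4.057e+10 m/s (4 s.f.). Final answer: 4.057e+10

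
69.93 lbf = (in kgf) 1 lbf = 4.4482216 N, so 69.93 lbf = 69.93 * 4.4482216 = 311.06414 N. 1 kgf = 9.80665 N, so 311.06414 N = 311.06414 / 9.80665 = 31.719714 kgf ≈ 31.72 kgf (4 s.f.). Final answer: 31.72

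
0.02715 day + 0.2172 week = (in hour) 1 day = 86400 s, so 0.02715 day = 0.02715 * 86400 = 2345.76 s. 1 week = 604800 s, so 0.2172 week = 0.2172 * 604800 = 131362.56 s. Sum: 2345.76 + 131362.56 = 133708.32 s. 1 hour = 3600 s, so 133708.32 s = 133708.32 / 3600 = 37.1412 hour ≈ 37.14 hour (4 s.f.). Final answer: 37.14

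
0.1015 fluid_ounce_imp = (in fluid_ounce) 0.09752. Check: 1 fluid_ounce_imp = 2.8413063e-05 m^3, so 0.1015 fluid_ounce_imp = 0.1015 * 2.8413063e-05 = 2.8839258e-06 m^3. 1 fluid_ounce = 2.957353e-05 m^3, so 2.8839258e-06 m^3 = 2.8839258e-06 / 2.957353e-05 = 0.097517134 fluid_ounce ≈ 0.09752 fluid_ounce (4 s.f.).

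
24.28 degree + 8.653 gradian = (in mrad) 1 degree = 0.017453293 rad, so 24.28 degree = 24.28 * 0.017453293 = 0.42376594 rad. 1 gradian = 0.015707963 rad, so 8.653 gradian = 8.653 * 0.015707963 = 0.13592101 rad. Sum: 0.42376594 + 0.13592101 = 0.55968695 rad. 1 mrad = 0.001 rad, so 0.55968695 rad = 0.55968695 / 0.001 = 559.68695 mrad ≈ 559.7 mrad (4 s.f.). Final answer: 559.7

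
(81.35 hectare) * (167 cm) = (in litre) 1 hectare = 10000 m^2, so 81.35 hectare = 81.35 * 10000 = 813500 m^2. 1 cm = 0.01 m, so 167 cm = 167 * 0.01 = 1.67 m. Combine: 813500 m^2 * 1.67 m = 1358545 m^3. 1 litre = 0.001 m^3, so 1358545 m^3 = 1358545 / 0.001 = 1.358545e+09 litre ≈ 1.359e+09 litre (4 s.f.). Final answer: 1.359e+09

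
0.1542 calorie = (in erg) 6.452e+06. Check: 1 calorie = 4.184 J, so 0.1542 calorie = 0.1542 * 4.184 = 0.6451728 J. 1 erg = 1e-07 J, so 0.6451728 J = 0.6451728 / 1e-07 = 6451728 erg ≈ 6.452e+06 erg (4 s.f.).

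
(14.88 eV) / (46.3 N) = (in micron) 1 eV = 1.6021766e-19 J, so 14.88 eV = 14.88 * 1.6021766e-19 = 2.3840388e-18 J. 46.3 N is already in N. Combine: 2.3840388e-18 J / 46.3 N = 5.1491119e-20 m. 1 micron = 1e-06 m, so 5.1491119e-20 m = 5.1491119e-20 / 1e-06 = 5.1491119e-14 micron ≈ 5.149e-14 micron (4 s.f.). Final answer: 5.149e-14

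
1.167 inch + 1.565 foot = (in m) 0.5067. Check: 1 inch = 0.0254 m, so 1.167 inch = 1.167 * 0.0254 = 0.0296418 m. 1 foot = 0.3048 m, so 1.565 foot = 1.565 * 0.3048 = 0.477012 m. Sum: 0.0296418 + 0.477012 = 0.5066538 m. Result: 0.5066538 m ≈ 0.5067 m (4 s.f.).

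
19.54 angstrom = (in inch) 7.693e-08. Check: 1 angstrom = 1e-10 m, so 19.54 angstrom = 19.54 * 1e-10 = 1.954e-09 m. 1 inch = 0.0254 m, so 1.954e-09 m = 1.954e-09 / 0.0254 = 7.6929134e-08 inch ≈ 7.693e-08 inch (4 s.f.).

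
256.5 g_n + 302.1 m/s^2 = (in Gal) 1 g_n = 9.80665 m/s^2, so 256.5 g_n = 256.5 * 9.80665 = 2515.4057 m/s^2. 302.1 m/s^2 is already in m/s^2. Sum: 2515.4057 + 302.1 = 2817.5057 m/s^2. 1 Gal = 0.01 m/s^2, so 2817.5057 m/s^2 = 2817.5057 / 0.01 = 281750.57 Gal ≈ 2.818e+05 Gal (4 s.f.). Final answer: 2.818e+05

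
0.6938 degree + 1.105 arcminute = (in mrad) 1 degree = 0.017453293 rad, so 0.6938 degree = 0.6938 * 0.017453293 = 0.012109094 rad. 1 arcminute = 0.00029088821 rad, so 1.105 arcminute = 1.105 * 0.00029088821 = 0.00032143147 rad. Sum: 0.012109094 + 0.00032143147 = 0.012430526 rad. 1 mrad = 0.001 rad, so 0.012430526 rad = 0.012430526 / 0.001 = 12.430526 mrad ≈ 12.43 mrad (4 s.f.). Final answer: 12.43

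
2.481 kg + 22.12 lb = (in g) 1.251e+04. Check: 2.481 kg is already in kg. 1 lb = 0.45359237 kg, so 22.12 lb = 22.12 * 0.45359237 = 10.033463 kg. Sum: 2.481 + 10.033463 = 12.514463 kg. 1 g = 0.001 kg, so 12.514463 kg = 12.514463 / 0.001 = 12514.463 g ≈ 1.251e+04 g (4 s.f.).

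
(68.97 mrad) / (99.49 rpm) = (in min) 1 mrad = 0.001 rad, so 68.97 mrad = 68.97 * 0.001 = 0.06897 rad. 1 rpm = 0.10471976 rad/s, so 99.49 rpm = 99.49 * 0.10471976 = 10.418568 rad/s. Combine: 0.06897 rad / 10.418568 rad/s = 0.0066199114 s. 1 min = 60 s, so 0.0066199114 s = 0.0066199114 / 60 = 0.00011033186 min ≈ 0.0001103 min (4 s.f.). Final answer: 0.0001103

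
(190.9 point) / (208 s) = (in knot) 0.0006294. Check: 1 point = 0.00035277778 m, so 190.9 point = 190.9 * 0.00035277778 = 0.067345278 m. 208 s is already in s. Combine: 0.067345278 m / 208 s = 0.00032377537 m/s. 1 knot = 0.51444444 m/s, so 0.00032377537 m/s = 0.00032377537 / 0.51444444 = 0.00062936898 knot ≈ 0.0006294 knot (4 s.f.).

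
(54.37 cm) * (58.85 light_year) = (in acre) 1 cm = 0.01 m, so 54.37 cm = 54.37 * 0.01 = 0.5437 m. 1 light_year = 9.4607305e+15 m, so 58.85 light_year = 58.85 * 9.4607305e+15 = 5.5676399e+17 m. Combine: 0.5437 m * 5.5676399e+17 m = 3.0271258e+17 m^2. 1 acre = 4046.8564 m^2, so 3.0271258e+17 m^2 = 3.0271258e+17 / 4046.8564 = 7.4801908e+13 acre ≈ 7.48e+13 acre (4 s.f.). Final answer: 7.48e+13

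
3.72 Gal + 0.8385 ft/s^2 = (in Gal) 29.28. Check: 1 Gal = 0.01 m/s^2, so 3.72 Gal = 3.72 * 0.01 = 0.0372 m/s^2. 1 ft/s^2 = 0.3048 m/s^2, so 0.8385 ft/s^2 = 0.8385 * 0.3048 = 0.2555748 m/s^2. Sum: 0.0372 + 0.2555748 = 0.2927748 m/s^2. 1 Gal = 0.01 m/s^2, so 0.2927748 m/s^2 = 0.2927748 / 0.01 = 29.27748 Gal ≈ 29.28 Gal (4 s.f.).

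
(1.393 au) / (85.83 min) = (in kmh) 1.457e+08. Check: 1 au = 1.4959787e+11 m, so 1.393 au = 1.393 * 1.4959787e+11 = 2.0838983e+11 m. 1 min = 60 s, so 85.83 min = 85.83 * 60 = 5149.8 s. Combine: 2.0838983e+11 m / 5149.8 s = 40465617 m/s. 1 kmh = 0.27777778 m/s, so 40465617 m/s = 40465617 / 0.27777778 = 1.4567622e+08 kmh ≈ 1.457e+08 kmh (4 s.f.).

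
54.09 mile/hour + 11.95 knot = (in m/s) 1 mile/hour = 0.44704 m/s, so 54.09 mile/hour = 54.09 * 0.44704 = 24.180394 m/s. 1 knot = 0.51444444 m/s, so 11.95 knot = 11.95 * 0.51444444 = 6.1476111 m/s. Sum: 24.180394 + 6.1476111 = 30.328005 m/s. Result: 30.328005 m/s ≈ 30.33 m/s (4 s.f.). Final answer: 30.33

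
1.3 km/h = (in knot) 1 km/h = 0.27777778 m/s, so 1.3 km/h = 1.3 * 0.27777778 = 0.36111111 m/s. 1 knot = 0.51444444 m/s, so 0.36111111 m/s = 0.36111111 / 0.51444444 = 0.70194384 knot ≈ 0.7019 knot (4 s.f.). Final answer: 0.7019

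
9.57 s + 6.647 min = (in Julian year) 9.57 s is already in s. 1 min = 60 s, so 6.647 min = 6.647 * 60 = 398.82 s. Sum: 9.57 + 398.82 = 408.39 s. 1 Julian year = 31557600 s, so 408.39 s = 408.39 / 31557600 = 1.2941098e-05 Julian year ≈ 1.294e-05 Julian year (4 s.f.). Final answer: 1.294e-05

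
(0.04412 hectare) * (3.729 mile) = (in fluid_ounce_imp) 9.319e+10. Check: 1 hectare = 10000 m^2, so 0.04412 hectare = 0.04412 * 10000 = 441.2 m^2. 1 mile = 1609.344 m, so 3.729 mile = 3.729 * 1609.344 = 6001.2438 m. Combine: 441.2 m^2 * 6001.2438 m = 2647748.8 m^3. 1 fluid_ounce_imp = 2.8413063e-05 m^3, so 2647748.8 m^3 = 2647748.8 / 2.8413063e-05 = 9.3187728e+10 fluid_ounce_imp ≈ 9.319e+10 fluid_ounce_imp (4 s.f.).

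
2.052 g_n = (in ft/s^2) 66.02. Check: 1 g_n = 9.80665 m/s^2, so 2.052 g_n = 2.052 * 9.80665 = 20.123246 m/s^2. 1 ft/s^2 = 0.3048 m/s^2, so 20.123246 m/s^2 = 20.123246 / 0.3048 = 66.021148 ft/s^2 ≈ 66.02 ft/s^2 (4 s.f.).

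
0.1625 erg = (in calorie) 3.884e-09. Check: 1 erg = 1e-07 J, so 0.1625 erg = 0.1625 * 1e-07 = 1.625e-08 J. 1 calorie = 4.184 J, so 1.625e-08 J = 1.625e-08 / 4.184 = 3.8838432e-09 calorie ≈ 3.884e-09 calorie (4 s.f.).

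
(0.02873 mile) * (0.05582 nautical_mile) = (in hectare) 0.478. Check: 1 mile = 1609.344 m, so 0.02873 mile = 0.02873 * 1609.344 = 46.236453 m. 1 nautical_mile = 1852 m, so 0.05582 nautical_mile = 0.05582 * 1852 = 103.37864 m. Combine: 46.236453 m * 103.37864 m = 4779.8616 m^2. 1 hectare = 10000 m^2, so 4779.8616 m^2 = 4779.8616 / 10000 = 0.47798616 hectare ≈ 0.478 hectare (4 s.f.).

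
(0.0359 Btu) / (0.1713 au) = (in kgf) 1 Btu = 1055.0559 J, so 0.0359 Btu = 0.0359 * 1055.0559 = 37.876505 J. 1 au = 1.4959787e+11 m, so 0.1713 au = 0.1713 * 1.4959787e+11 = 2.5626115e+10 m. Combine: 37.876505 J / 2.5626115e+10 m = 1.4780432e-09 N. 1 kgf = 9.80665 N, so 1.4780432e-09 N = 1.4780432e-09 / 9.80665 = 1.5071846e-10 kgf ≈ 1.507e-10 kgf (4 s.f.). Final answer: 1.507e-10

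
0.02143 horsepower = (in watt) 15.98. Check: 1 horsepower = 745.69987 W, so 0.02143 horsepower = 0.02143 * 745.69987 = 15.980348 W. 15.980348 W = 15.980348 watt ≈ 15.98 watt (4 s.f.).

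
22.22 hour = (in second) 7.999e+04. Check: 1 hour = 3600 s, so 22.22 hour = 22.22 * 3600 = 79992 s. 79992 s = 79992 second ≈ 7.999e+04 second (4 s.f.).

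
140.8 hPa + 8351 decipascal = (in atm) 0.1472. Check: 1 hPa = 100 Pa, so 140.8 hPa = 140.8 * 100 = 14080 Pa. 1 decipascal = 0.1 Pa, so 8351 decipascal = 8351 * 0.1 = 835.1 Pa. Sum: 14080 + 835.1 = 14915.1 Pa. 1 atm = 101325 Pa, so 14915.1 Pa = 14915.1 / 101325 = 0.14720059 atm ≈ 0.1472 atm (4 s.f.).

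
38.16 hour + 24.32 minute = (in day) 1.607. Check: 1 hour = 3600 s, so 38.16 hour = 38.16 * 3600 = 137376 s. 1 minute = 60 s, so 24.32 minute = 24.32 * 60 = 1459.2 s. Sum: 137376 + 1459.2 = 138835.2 s. 1 day = 86400 s, so 138835.2 s = 138835.2 / 86400 = 1.6068889 day ≈ 1.607 day (4 s.f.).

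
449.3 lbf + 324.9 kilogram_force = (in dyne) 5.185e+08. Check: 1 lbf = 4.4482216 N, so 449.3 lbf = 449.3 * 4.4482216 = 1998.586 N. 1 kilogram_force = 9.80665 N, so 324.9 kilogram_force = 324.9 * 9.80665 = 3186.1806 N. Sum: 1998.586 + 3186.1806 = 5184.7666 N. 1 dyne = 1e-05 N, so 5184.7666 N = 5184.7666 / 1e-05 = 5.1847666e+08 dyne ≈ 5.185e+08 dyne (4 s.f.).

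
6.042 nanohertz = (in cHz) 6.042e-07. Check: 1 nanohertz = 1e-09 Hz, so 6.042 nanohertz = 6.042 * 1e-09 = 6.042e-09 Hz. 1 cHz = 0.01 Hz, so 6.042e-09 Hz = 6.042e-09 / 0.01 = 6.042e-07 cHz.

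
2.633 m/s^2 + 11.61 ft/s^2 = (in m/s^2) 2.633 m/s^2 is already in m/s^2. 1 ft/s^2 = 0.3048 m/s^2, so 11.61 ft/s^2 = 11.61 * 0.3048 = 3.538728 m/s^2. Sum: 2.633 + 3.538728 = 6.171728 m/s^2. Result: 6.171728 m/s^2 ≈ 6.172 m/s^2 (4 s.f.). Final answer: 6.172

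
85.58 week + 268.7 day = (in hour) 1 week = 604800 s, so 85.58 week = 85.58 * 604800 = 51758784 s. 1 day = 86400 s, so 268.7 day = 268.7 * 86400 = 23215680 s. Sum: 51758784 + 23215680 = 74974464 s. 1 hour = 3600 s, so 74974464 s = 74974464 / 3600 = 20826.24 hour ≈ 2.083e+04 hour (4 s.f.). Final answer: 2.083e+04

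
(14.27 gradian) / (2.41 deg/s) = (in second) 5.329. Check: 1 gradian = 0.015707963 rad, so 14.27 gradian = 14.27 * 0.015707963 = 0.22415264 rad. 1 deg/s = 0.017453293 rad/s, so 2.41 deg/s = 2.41 * 0.017453293 = 0.042062435 rad/s. Combine: 0.22415264 rad / 0.042062435 rad/s = 5.3290456 s. 5.3290456 s = 5.3290456 second ≈ 5.329 second (4 s.f.).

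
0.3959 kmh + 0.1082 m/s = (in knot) 0.4241. Check: 1 kmh = 0.27777778 m/s, so 0.3959 kmh = 0.3959 * 0.27777778 = 0.10997222 m/s. 0.1082 m/s is already in m/s. Sum: 0.10997222 + 0.1082 = 0.21817222 m/s. 1 knot = 0.51444444 m/s, so 0.21817222 m/s = 0.21817222 / 0.51444444 = 0.42409287 knot ≈ 0.4241 knot (4 s.f.).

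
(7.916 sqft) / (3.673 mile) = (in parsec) 1 sqft = 0.09290304 m^2, so 7.916 sqft = 7.916 * 0.09290304 = 0.73542046 m^2. 1 mile = 1609.344 m, so 3.673 mile = 3.673 * 1609.344 = 5911.1205 m. Combine: 0.73542046 m^2 / 5911.1205 m = 0.00012441304 m. 1 parsec = 3.0856776e+16 m, so 0.00012441304 m = 0.00012441304 / 3.0856776e+16 = 4.031952e-21 parsec ≈ 4.032e-21 parsec (4 s.f.). Final answer: 4.032e-21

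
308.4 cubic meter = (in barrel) 1940. Check: 308.4 cubic meter = 308.4 m^3. 1 barrel = 0.15898729 m^3, so 308.4 m^3 = 308.4 / 0.15898729 = 1939.7776 barrel ≈ 1940 barrel (4 s.f.).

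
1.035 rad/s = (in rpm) 1 rpm = 0.10471976 rad/s, so 1.035 rad/s = 1.035 / 0.10471976 = 9.883522 rpm ≈ 9.884 rpm (4 s.f.). Final answer: 9.884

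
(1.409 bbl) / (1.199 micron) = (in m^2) 1 bbl = 0.15898729 m^3, so 1.409 bbl = 1.409 * 0.15898729 = 0.2240131 m^3. 1 micron = 1e-06 m, so 1.199 micron = 1.199 * 1e-06 = 1.199e-06 m. Combine: 0.2240131 m^3 / 1.199e-06 m = 186833.28 m^2. Result: 186833.28 m^2 ≈ 1.868e+05 m^2 (4 s.f.). Final answer: 1.868e+05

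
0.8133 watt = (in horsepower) 0.001091. Check: 0.8133 watt = 0.8133 W. 1 horsepower = 745.69987 W, so 0.8133 W = 0.8133 / 745.69987 = 0.0010906533 horsepower ≈ 0.001091 horsepower (4 s.f.).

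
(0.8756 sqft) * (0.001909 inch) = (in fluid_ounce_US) 1 sqft = 0.09290304 m^2, so 0.8756 sqft = 0.8756 * 0.09290304 = 0.081345902 m^2. 1 inch = 0.0254 m, so 0.001909 inch = 0.001909 * 0.0254 = 4.84886e-05 m. Combine: 0.081345902 m^2 * 4.84886e-05 m = 3.9443489e-06 m^3. 1 fluid_ounce_US = 2.957353e-05 m^3, so 3.9443489e-06 m^3 = 3.9443489e-06 / 2.957353e-05 = 0.1333743 fluid_ounce_US ≈ 0.1334 fluid_ounce_US (4 s.f.). Final answer: 0.1334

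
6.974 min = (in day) 1 min = 60 s, so 6.974 min = 6.974 * 60 = 418.44 s. 1 day = 86400 s, so 418.44 s = 418.44 / 86400 = 0.0048430556 day ≈ 0.004843 day (4 s.f.). Final answer: 0.004843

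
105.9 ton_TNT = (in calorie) 1 ton_TNT = 4.184e+09 J, so 105.9 ton_TNT = 105.9 * 4.184e+09 = 4.430856e+11 J. 1 calorie = 4.184 J, so 4.430856e+11 J = 4.430856e+11 / 4.184 = 1.059e+11 calorie. Final answer: 1.059e+11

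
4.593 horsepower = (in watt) 3425. Check: 1 horsepower = 745.69987 W, so 4.593 horsepower = 4.593 * 745.69987 = 3424.9995 W. 3424.9995 W = 3424.9995 watt ≈ 3425 watt (4 s.f.).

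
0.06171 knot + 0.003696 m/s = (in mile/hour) 1 knot = 0.51444444 m/s, so 0.06171 knot = 0.06171 * 0.51444444 = 0.031746367 m/s. 0.003696 m/s is already in m/s. Sum: 0.031746367 + 0.003696 = 0.035442367 m/s. 1 mile/hour = 0.44704 m/s, so 0.035442367 m/s = 0.035442367 / 0.44704 = 0.079282316 mile/hour ≈ 0.07928 mile/hour (4 s.f.). Final answer: 0.07928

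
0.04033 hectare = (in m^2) 1 hectare = 10000 m^2, so 0.04033 hectare = 0.04033 * 10000 = 403.3 m^2. Result: 403.3 m^2. Final answer: 403.3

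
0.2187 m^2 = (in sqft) 1 sqft = 0.09290304 m^2, so 0.2187 m^2 = 0.2187 / 0.09290304 = 2.3540672 sqft ≈ 2.354 sqft (4 s.f.). Final answer: 2.354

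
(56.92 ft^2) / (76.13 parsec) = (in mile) 1 ft^2 = 0.09290304 m^2, so 56.92 ft^2 = 56.92 * 0.09290304 = 5.288041 m^2. 1 parsec = 3.0856776e+16 m, so 76.13 parsec = 76.13 * 3.0856776e+16 = 2.3491263e+18 m. Combine: 5.288041 m^2 / 2.3491263e+18 m = 2.2510671e-18 m. 1 mile = 1609.344 m, so 2.2510671e-18 m = 2.2510671e-18 / 1609.344 = 1.3987483e-21 mile ≈ 1.399e-21 mile (4 s.f.). Final answer: 1.399e-21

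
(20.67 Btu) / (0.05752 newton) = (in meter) 1 Btu = 1055.0559 J, so 20.67 Btu = 20.67 * 1055.0559 = 21808.004 J. 0.05752 newton = 0.05752 N. Combine: 21808.004 J / 0.05752 N = 379137.77 m. 379137.77 m = 379137.77 meter ≈ 3.791e+05 meter (4 s.f.). Final answer: 3.791e+05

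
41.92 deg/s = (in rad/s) 0.7316. Check: 1 deg/s = 0.017453293 rad/s, so 41.92 deg/s = 41.92 * 0.017453293 = 0.73164202 rad/s. Result: 0.73164202 rad/s ≈ 0.7316 rad/s (4 s.f.).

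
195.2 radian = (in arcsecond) 4.026e+07. Check: 195.2 radian = 195.2 rad. 1 arcsecond = 4.8481368e-06 rad, so 195.2 rad = 195.2 / 4.8481368e-06 = 40262890 arcsecond ≈ 4.026e+07 arcsecond (4 s.f.).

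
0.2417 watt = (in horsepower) 0.0003241. Check: 0.2417 watt = 0.2417 W. 1 horsepower = 745.69987 W, so 0.2417 W = 0.2417 / 745.69987 = 0.00032412504 horsepower ≈ 0.0003241 horsepower (4 s.f.).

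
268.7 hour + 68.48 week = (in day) 1 hour = 3600 s, so 268.7 hour = 268.7 * 3600 = 967320 s. 1 week = 604800 s, so 68.48 week = 68.48 * 604800 = 41416704 s. Sum: 967320 + 41416704 = 42384024 s. 1 day = 86400 s, so 42384024 s = 42384024 / 86400 = 490.55583 day ≈ 490.6 day (4 s.f.). Final answer: 490.6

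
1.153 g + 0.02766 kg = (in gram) 1 g = 0.001 kg, so 1.153 g = 1.153 * 0.001 = 0.001153 kg. 0.02766 kg is already in kg. Sum: 0.001153 + 0.02766 = 0.028813 kg. 1 gram = 0.001 kg, so 0.028813 kg = 0.028813 / 0.001 = 28.813 gram ≈ 28.81 gram (4 s.f.). Final answer: 28.81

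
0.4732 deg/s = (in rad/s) 1 deg/s = 0.017453293 rad/s, so 0.4732 deg/s = 0.4732 * 0.017453293 = 0.008258898 rad/s. Result: 0.008258898 rad/s ≈ 0.008259 rad/s (4 s.f.). Final answer: 0.008259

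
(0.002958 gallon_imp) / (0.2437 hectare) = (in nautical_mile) 1 gallon_imp = 0.00454609 m^3, so 0.002958 gallon_imp = 0.002958 * 0.00454609 = 1.3447334e-05 m^3. 1 hectare = 10000 m^2, so 0.2437 hectare = 0.2437 * 10000 = 2437 m^2. Combine: 1.3447334e-05 m^3 / 2437 m^2 = 5.517987e-09 m. 1 nautical_mile = 1852 m, so 5.517987e-09 m = 5.517987e-09 / 1852 = 2.9794746e-12 nautical_mile ≈ 2.979e-12 nautical_mile (4 s.f.). Final answer: 2.979e-12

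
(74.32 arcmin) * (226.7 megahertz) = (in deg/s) 2.808e+08. Check: 1 arcmin = 0.00029088821 rad, so 74.32 arcmin = 74.32 * 0.00029088821 = 0.021618812 rad. 1 megahertz = 1000000 Hz, so 226.7 megahertz = 226.7 * 1000000 = 2.267e+08 Hz. Combine: 0.021618812 rad * 2.267e+08 Hz = 4900984.6 rad/s. 1 deg/s = 0.017453293 rad/s, so 4900984.6 rad/s = 4900984.6 / 0.017453293 = 2.8080573e+08 deg/s ≈ 2.808e+08 deg/s (4 s.f.).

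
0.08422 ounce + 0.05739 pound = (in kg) 1 ounce = 0.028349523 kg, so 0.08422 ounce = 0.08422 * 0.028349523 = 0.0023875968 kg. 1 pound = 0.45359237 kg, so 0.05739 pound = 0.05739 * 0.45359237 = 0.026031666 kg. Sum: 0.0023875968 + 0.026031666 = 0.028419263 kg. Result: 0.028419263 kg ≈ 0.02842 kg (4 s.f.). Final answer: 0.02842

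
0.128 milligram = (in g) 0.000128. Check: 1 milligram = 1e-06 kg, so 0.128 milligram = 0.128 * 1e-06 = 1.28e-07 kg. 1 g = 0.001 kg, so 1.28e-07 kg = 1.28e-07 / 0.001 = 0.000128 g.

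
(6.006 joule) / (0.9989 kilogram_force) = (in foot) 6.006 joule = 6.006 J. 1 kilogram_force = 9.80665 N, so 0.9989 kilogram_force = 0.9989 * 9.80665 = 9.7958627 N. Combine: 6.006 J / 9.7958627 N = 0.61311599 m. 1 foot = 0.3048 m, so 0.61311599 m = 0.61311599 / 0.3048 = 2.0115354 foot ≈ 2.012 foot (4 s.f.). Final answer: 2.012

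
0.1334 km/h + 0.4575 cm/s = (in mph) 1 km/h = 0.27777778 m/s, so 0.1334 km/h = 0.1334 * 0.27777778 = 0.037055556 m/s. 1 cm/s = 0.01 m/s, so 0.4575 cm/s = 0.4575 * 0.01 = 0.004575 m/s. Sum: 0.037055556 + 0.004575 = 0.041630556 m/s. 1 mph = 0.44704 m/s, so 0.041630556 m/s = 0.041630556 / 0.44704 = 0.093124901 mph ≈ 0.09312 mph (4 s.f.). Final answer: 0.09312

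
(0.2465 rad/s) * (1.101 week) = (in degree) 0.2465 rad/s is already in rad/s. 1 week = 604800 s, so 1.101 week = 1.101 * 604800 = 665884.8 s. Combine: 0.2465 rad/s * 665884.8 s = 164140.6 rad. 1 degree = 0.017453293 rad, so 164140.6 rad = 164140.6 / 0.017453293 = 9404563.8 degree ≈ 9.405e+06 degree (4 s.f.). Final answer: 9.405e+06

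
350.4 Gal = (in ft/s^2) 1 Gal = 0.01 m/s^2, so 350.4 Gal = 350.4 * 0.01 = 3.504 m/s^2. 1 ft/s^2 = 0.3048 m/s^2, so 3.504 m/s^2 = 3.504 / 0.3048 = 11.496063 ft/s^2 ≈ 11.5 ft/s^2 (4 s.f.). Final answer: 11.5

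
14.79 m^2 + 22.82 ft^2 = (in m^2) 16.91. Check: 14.79 m^2 is already in m^2. 1 ft^2 = 0.09290304 m^2, so 22.82 ft^2 = 22.82 * 0.09290304 = 2.1200474 m^2. Sum: 14.79 + 2.1200474 = 16.910047 m^2. Result: 16.910047 m^2 ≈ 16.91 m^2 (4 s.f.).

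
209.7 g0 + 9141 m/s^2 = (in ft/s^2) 1 g0 = 9.80665 m/s^2, so 209.7 g0 = 209.7 * 9.80665 = 2056.4545 m/s^2. 9141 m/s^2 is already in m/s^2. Sum: 2056.4545 + 9141 = 11197.455 m/s^2. 1 ft/s^2 = 0.3048 m/s^2, so 11197.455 m/s^2 = 11197.455 / 0.3048 = 36737.055 ft/s^2 ≈ 3.674e+04 ft/s^2 (4 s.f.). Final answer: 3.674e+04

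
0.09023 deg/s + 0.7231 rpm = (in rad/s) 0.0773. Check: 1 deg/s = 0.017453293 rad/s, so 0.09023 deg/s = 0.09023 * 0.017453293 = 0.0015748106 rad/s. 1 rpm = 0.10471976 rad/s, so 0.7231 rpm = 0.7231 * 0.10471976 = 0.075722855 rad/s. Sum: 0.0015748106 + 0.075722855 = 0.077297666 rad/s. Result: 0.077297666 rad/s ≈ 0.0773 rad/s (4 s.f.).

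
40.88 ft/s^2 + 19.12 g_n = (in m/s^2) 200. Check: 1 ft/s^2 = 0.3048 m/s^2, so 40.88 ft/s^2 = 40.88 * 0.3048 = 12.460224 m/s^2. 1 g_n = 9.80665 m/s^2, so 19.12 g_n = 19.12 * 9.80665 = 187.50315 m/s^2. Sum: 12.460224 + 187.50315 = 199.96337 m/s^2. Result: 199.96337 m/s^2 ≈ 200 m/s^2 (4 s.f.).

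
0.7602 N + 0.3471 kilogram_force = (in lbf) 0.7602 N is already in N. 1 kilogram_force = 9.80665 N, so 0.3471 kilogram_force = 0.3471 * 9.80665 = 3.4038882 N. Sum: 0.7602 + 3.4038882 = 4.1640882 N. 1 lbf = 4.4482216 N, so 4.1640882 N = 4.1640882 / 4.4482216 = 0.93612427 lbf ≈ 0.9361 lbf (4 s.f.). Final answer: 0.9361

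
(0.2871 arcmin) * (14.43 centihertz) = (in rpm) 0.0001151. Check: 1 arcmin = 0.00029088821 rad, so 0.2871 arcmin = 0.2871 * 0.00029088821 = 8.3514005e-05 rad. 1 centihertz = 0.01 Hz, so 14.43 centihertz = 14.43 * 0.01 = 0.1443 Hz. Combine: 8.3514005e-05 rad * 0.1443 Hz = 1.2051071e-05 rad/s. 1 rpm = 0.10471976 rad/s, so 1.2051071e-05 rad/s = 1.2051071e-05 / 0.10471976 = 0.00011507925 rpm ≈ 0.0001151 rpm (4 s.f.).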